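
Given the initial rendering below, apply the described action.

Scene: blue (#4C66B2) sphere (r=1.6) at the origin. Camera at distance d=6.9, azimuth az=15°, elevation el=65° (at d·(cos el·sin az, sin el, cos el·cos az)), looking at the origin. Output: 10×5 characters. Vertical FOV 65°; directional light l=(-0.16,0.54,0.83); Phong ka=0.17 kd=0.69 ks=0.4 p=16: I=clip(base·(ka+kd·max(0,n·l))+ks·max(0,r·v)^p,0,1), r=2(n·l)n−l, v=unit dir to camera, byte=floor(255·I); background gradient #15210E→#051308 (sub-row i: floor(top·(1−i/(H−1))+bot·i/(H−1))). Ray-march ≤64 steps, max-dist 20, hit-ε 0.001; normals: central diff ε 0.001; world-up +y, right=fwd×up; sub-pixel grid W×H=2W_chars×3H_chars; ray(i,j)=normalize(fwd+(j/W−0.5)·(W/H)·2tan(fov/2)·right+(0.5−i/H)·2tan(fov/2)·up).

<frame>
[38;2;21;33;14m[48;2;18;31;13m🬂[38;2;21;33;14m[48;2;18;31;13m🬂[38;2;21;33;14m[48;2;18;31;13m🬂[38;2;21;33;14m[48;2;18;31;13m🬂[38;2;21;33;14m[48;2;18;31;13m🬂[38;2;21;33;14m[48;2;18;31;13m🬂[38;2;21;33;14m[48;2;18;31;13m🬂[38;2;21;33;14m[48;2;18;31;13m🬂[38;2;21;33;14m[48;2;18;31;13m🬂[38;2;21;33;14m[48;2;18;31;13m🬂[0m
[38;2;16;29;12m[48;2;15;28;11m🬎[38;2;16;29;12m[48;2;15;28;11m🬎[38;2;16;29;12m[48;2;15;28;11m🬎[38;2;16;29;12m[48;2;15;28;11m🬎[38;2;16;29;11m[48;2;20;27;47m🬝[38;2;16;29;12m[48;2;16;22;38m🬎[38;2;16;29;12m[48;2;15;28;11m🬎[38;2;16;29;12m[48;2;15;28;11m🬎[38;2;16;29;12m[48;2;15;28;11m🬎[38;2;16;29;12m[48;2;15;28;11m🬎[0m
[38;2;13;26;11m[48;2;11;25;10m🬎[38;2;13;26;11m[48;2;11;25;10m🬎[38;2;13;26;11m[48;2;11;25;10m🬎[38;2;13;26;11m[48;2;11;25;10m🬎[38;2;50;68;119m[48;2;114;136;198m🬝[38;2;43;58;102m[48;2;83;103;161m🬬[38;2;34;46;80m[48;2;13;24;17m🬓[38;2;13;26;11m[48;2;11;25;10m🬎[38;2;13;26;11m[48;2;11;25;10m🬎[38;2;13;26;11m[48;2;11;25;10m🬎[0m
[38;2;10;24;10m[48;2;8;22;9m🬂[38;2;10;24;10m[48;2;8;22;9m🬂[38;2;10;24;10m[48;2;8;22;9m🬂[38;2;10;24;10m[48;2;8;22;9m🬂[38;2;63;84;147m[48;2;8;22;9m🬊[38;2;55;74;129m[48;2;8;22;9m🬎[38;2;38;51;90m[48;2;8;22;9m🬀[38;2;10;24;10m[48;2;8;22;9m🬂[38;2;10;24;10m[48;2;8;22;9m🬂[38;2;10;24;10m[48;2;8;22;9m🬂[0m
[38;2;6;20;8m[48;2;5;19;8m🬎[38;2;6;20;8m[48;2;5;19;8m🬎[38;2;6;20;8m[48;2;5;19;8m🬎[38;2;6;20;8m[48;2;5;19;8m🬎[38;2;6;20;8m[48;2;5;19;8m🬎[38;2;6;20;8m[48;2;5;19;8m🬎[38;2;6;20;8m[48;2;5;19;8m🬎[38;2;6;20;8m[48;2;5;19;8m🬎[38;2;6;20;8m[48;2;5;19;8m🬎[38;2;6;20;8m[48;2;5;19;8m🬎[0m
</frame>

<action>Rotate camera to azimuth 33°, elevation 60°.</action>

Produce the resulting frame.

<frame>
[38;2;21;33;14m[48;2;18;31;13m🬂[38;2;21;33;14m[48;2;18;31;13m🬂[38;2;21;33;14m[48;2;18;31;13m🬂[38;2;21;33;14m[48;2;18;31;13m🬂[38;2;21;33;14m[48;2;18;31;13m🬂[38;2;21;33;14m[48;2;18;31;13m🬂[38;2;21;33;14m[48;2;18;31;13m🬂[38;2;21;33;14m[48;2;18;31;13m🬂[38;2;21;33;14m[48;2;18;31;13m🬂[38;2;21;33;14m[48;2;18;31;13m🬂[0m
[38;2;16;29;12m[48;2;15;28;11m🬎[38;2;16;29;12m[48;2;15;28;11m🬎[38;2;16;29;12m[48;2;15;28;11m🬎[38;2;16;29;12m[48;2;15;28;11m🬎[38;2;16;29;11m[48;2;31;42;73m🬝[38;2;15;27;15m[48;2;27;36;64m🬬[38;2;16;29;12m[48;2;15;28;11m🬎[38;2;16;29;12m[48;2;15;28;11m🬎[38;2;16;29;12m[48;2;15;28;11m🬎[38;2;16;29;12m[48;2;15;28;11m🬎[0m
[38;2;13;26;11m[48;2;11;25;10m🬎[38;2;13;26;11m[48;2;11;25;10m🬎[38;2;13;26;11m[48;2;11;25;10m🬎[38;2;13;26;11m[48;2;11;25;10m🬎[38;2;58;77;134m[48;2;165;187;249m🬝[38;2;39;53;93m[48;2;54;72;125m🬨[38;2;26;35;61m[48;2;12;23;15m🬓[38;2;13;26;11m[48;2;11;25;10m🬎[38;2;13;26;11m[48;2;11;25;10m🬎[38;2;13;26;11m[48;2;11;25;10m🬎[0m
[38;2;10;24;10m[48;2;8;22;9m🬂[38;2;10;24;10m[48;2;8;22;9m🬂[38;2;10;24;10m[48;2;8;22;9m🬂[38;2;10;24;10m[48;2;8;22;9m🬂[38;2;59;80;140m[48;2;8;22;9m🬊[38;2;45;60;105m[48;2;8;22;9m🬎[38;2;25;33;58m[48;2;8;22;9m🬀[38;2;10;24;10m[48;2;8;22;9m🬂[38;2;10;24;10m[48;2;8;22;9m🬂[38;2;10;24;10m[48;2;8;22;9m🬂[0m
[38;2;6;20;8m[48;2;5;19;8m🬎[38;2;6;20;8m[48;2;5;19;8m🬎[38;2;6;20;8m[48;2;5;19;8m🬎[38;2;6;20;8m[48;2;5;19;8m🬎[38;2;6;20;8m[48;2;5;19;8m🬎[38;2;6;20;8m[48;2;5;19;8m🬎[38;2;6;20;8m[48;2;5;19;8m🬎[38;2;6;20;8m[48;2;5;19;8m🬎[38;2;6;20;8m[48;2;5;19;8m🬎[38;2;6;20;8m[48;2;5;19;8m🬎[0m
</frame>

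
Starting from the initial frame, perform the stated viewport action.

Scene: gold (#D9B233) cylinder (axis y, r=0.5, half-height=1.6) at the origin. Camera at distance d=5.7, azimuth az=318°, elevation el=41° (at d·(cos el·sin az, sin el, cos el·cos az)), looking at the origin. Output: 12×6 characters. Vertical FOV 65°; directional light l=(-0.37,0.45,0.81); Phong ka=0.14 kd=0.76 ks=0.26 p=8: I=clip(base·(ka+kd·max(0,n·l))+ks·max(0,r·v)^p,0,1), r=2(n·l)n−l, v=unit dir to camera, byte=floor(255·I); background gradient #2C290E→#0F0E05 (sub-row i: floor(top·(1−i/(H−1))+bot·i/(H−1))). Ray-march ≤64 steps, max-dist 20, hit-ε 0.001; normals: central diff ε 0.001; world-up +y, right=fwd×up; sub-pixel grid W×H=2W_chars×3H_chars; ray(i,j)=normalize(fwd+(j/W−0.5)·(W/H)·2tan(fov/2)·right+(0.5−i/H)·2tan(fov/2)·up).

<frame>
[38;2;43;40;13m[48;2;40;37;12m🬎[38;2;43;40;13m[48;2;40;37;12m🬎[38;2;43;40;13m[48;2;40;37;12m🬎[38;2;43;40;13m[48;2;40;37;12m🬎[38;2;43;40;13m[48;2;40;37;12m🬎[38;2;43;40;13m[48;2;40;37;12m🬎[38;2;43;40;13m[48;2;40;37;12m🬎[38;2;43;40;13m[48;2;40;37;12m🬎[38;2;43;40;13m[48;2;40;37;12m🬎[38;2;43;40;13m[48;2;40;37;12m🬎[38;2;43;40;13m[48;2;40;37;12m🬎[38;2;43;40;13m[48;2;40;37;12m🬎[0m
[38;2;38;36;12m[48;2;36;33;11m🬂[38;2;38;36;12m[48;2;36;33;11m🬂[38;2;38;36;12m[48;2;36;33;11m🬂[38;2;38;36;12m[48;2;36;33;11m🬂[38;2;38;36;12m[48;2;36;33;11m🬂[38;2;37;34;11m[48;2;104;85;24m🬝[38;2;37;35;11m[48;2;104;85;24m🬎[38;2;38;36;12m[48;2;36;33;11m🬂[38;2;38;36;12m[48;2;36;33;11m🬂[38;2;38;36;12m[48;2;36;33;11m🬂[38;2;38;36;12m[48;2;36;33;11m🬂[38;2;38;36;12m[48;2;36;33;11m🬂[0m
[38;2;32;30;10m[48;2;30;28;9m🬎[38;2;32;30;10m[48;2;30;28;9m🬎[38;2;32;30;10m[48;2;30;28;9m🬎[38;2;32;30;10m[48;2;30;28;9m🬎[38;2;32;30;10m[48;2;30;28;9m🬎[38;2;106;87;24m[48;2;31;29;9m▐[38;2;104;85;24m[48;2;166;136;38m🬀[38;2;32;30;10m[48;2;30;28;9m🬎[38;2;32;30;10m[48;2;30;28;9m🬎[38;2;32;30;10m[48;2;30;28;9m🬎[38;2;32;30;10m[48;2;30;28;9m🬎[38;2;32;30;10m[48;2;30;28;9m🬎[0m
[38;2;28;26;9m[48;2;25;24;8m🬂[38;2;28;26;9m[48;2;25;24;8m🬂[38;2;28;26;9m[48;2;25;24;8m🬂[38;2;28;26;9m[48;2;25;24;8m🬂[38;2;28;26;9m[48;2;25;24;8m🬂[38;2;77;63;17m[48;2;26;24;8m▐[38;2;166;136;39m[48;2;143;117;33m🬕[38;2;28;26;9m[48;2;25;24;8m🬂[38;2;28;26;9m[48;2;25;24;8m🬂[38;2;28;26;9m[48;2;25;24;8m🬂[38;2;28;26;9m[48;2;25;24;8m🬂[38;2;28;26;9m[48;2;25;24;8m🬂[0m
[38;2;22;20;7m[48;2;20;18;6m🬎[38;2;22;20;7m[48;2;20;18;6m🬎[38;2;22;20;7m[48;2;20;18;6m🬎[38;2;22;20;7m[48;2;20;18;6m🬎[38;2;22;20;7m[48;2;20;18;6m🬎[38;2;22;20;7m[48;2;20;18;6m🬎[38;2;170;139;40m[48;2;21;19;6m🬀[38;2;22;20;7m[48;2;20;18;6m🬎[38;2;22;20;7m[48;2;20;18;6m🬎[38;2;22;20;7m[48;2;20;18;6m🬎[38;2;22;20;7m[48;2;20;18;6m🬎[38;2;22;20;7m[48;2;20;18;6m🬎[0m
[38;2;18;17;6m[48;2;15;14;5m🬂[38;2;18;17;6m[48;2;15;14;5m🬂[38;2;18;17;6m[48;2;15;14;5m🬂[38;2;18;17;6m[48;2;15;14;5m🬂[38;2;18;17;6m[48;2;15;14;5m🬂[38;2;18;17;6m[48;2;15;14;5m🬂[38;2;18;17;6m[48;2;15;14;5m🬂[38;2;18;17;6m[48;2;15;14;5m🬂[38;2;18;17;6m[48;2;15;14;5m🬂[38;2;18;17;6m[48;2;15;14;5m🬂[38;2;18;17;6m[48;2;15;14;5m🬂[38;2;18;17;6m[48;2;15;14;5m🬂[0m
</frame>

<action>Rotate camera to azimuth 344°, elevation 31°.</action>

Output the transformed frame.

<frame>
[38;2;43;40;13m[48;2;40;37;12m🬎[38;2;43;40;13m[48;2;40;37;12m🬎[38;2;43;40;13m[48;2;40;37;12m🬎[38;2;43;40;13m[48;2;40;37;12m🬎[38;2;43;40;13m[48;2;40;37;12m🬎[38;2;43;40;13m[48;2;40;37;12m🬎[38;2;43;40;13m[48;2;40;37;12m🬎[38;2;43;40;13m[48;2;40;37;12m🬎[38;2;43;40;13m[48;2;40;37;12m🬎[38;2;43;40;13m[48;2;40;37;12m🬎[38;2;43;40;13m[48;2;40;37;12m🬎[38;2;43;40;13m[48;2;40;37;12m🬎[0m
[38;2;38;36;12m[48;2;36;33;11m🬂[38;2;38;36;12m[48;2;36;33;11m🬂[38;2;38;36;12m[48;2;36;33;11m🬂[38;2;38;36;12m[48;2;36;33;11m🬂[38;2;38;36;12m[48;2;36;33;11m🬂[38;2;37;34;11m[48;2;104;85;24m🬝[38;2;37;35;11m[48;2;104;85;24m🬎[38;2;38;36;12m[48;2;36;33;11m🬂[38;2;38;36;12m[48;2;36;33;11m🬂[38;2;38;36;12m[48;2;36;33;11m🬂[38;2;38;36;12m[48;2;36;33;11m🬂[38;2;38;36;12m[48;2;36;33;11m🬂[0m
[38;2;32;30;10m[48;2;30;28;9m🬎[38;2;32;30;10m[48;2;30;28;9m🬎[38;2;32;30;10m[48;2;30;28;9m🬎[38;2;32;30;10m[48;2;30;28;9m🬎[38;2;32;30;10m[48;2;30;28;9m🬎[38;2;150;123;35m[48;2;31;29;9m▐[38;2;177;145;43m[48;2;120;98;28m▌[38;2;32;30;10m[48;2;30;28;9m🬎[38;2;32;30;10m[48;2;30;28;9m🬎[38;2;32;30;10m[48;2;30;28;9m🬎[38;2;32;30;10m[48;2;30;28;9m🬎[38;2;32;30;10m[48;2;30;28;9m🬎[0m
[38;2;28;26;9m[48;2;25;24;8m🬂[38;2;28;26;9m[48;2;25;24;8m🬂[38;2;28;26;9m[48;2;25;24;8m🬂[38;2;28;26;9m[48;2;25;24;8m🬂[38;2;28;26;9m[48;2;25;24;8m🬂[38;2;135;111;31m[48;2;26;24;8m▐[38;2;175;144;41m[48;2;101;82;23m▌[38;2;28;26;9m[48;2;25;24;8m🬂[38;2;28;26;9m[48;2;25;24;8m🬂[38;2;28;26;9m[48;2;25;24;8m🬂[38;2;28;26;9m[48;2;25;24;8m🬂[38;2;28;26;9m[48;2;25;24;8m🬂[0m
[38;2;22;20;7m[48;2;20;18;6m🬎[38;2;22;20;7m[48;2;20;18;6m🬎[38;2;22;20;7m[48;2;20;18;6m🬎[38;2;22;20;7m[48;2;20;18;6m🬎[38;2;22;20;7m[48;2;20;18;6m🬎[38;2;118;97;27m[48;2;21;19;6m🬁[38;2;175;144;41m[48;2;32;28;8m🬀[38;2;22;20;7m[48;2;20;18;6m🬎[38;2;22;20;7m[48;2;20;18;6m🬎[38;2;22;20;7m[48;2;20;18;6m🬎[38;2;22;20;7m[48;2;20;18;6m🬎[38;2;22;20;7m[48;2;20;18;6m🬎[0m
[38;2;18;17;6m[48;2;15;14;5m🬂[38;2;18;17;6m[48;2;15;14;5m🬂[38;2;18;17;6m[48;2;15;14;5m🬂[38;2;18;17;6m[48;2;15;14;5m🬂[38;2;18;17;6m[48;2;15;14;5m🬂[38;2;18;17;6m[48;2;15;14;5m🬂[38;2;18;17;6m[48;2;15;14;5m🬂[38;2;18;17;6m[48;2;15;14;5m🬂[38;2;18;17;6m[48;2;15;14;5m🬂[38;2;18;17;6m[48;2;15;14;5m🬂[38;2;18;17;6m[48;2;15;14;5m🬂[38;2;18;17;6m[48;2;15;14;5m🬂[0m
</frame>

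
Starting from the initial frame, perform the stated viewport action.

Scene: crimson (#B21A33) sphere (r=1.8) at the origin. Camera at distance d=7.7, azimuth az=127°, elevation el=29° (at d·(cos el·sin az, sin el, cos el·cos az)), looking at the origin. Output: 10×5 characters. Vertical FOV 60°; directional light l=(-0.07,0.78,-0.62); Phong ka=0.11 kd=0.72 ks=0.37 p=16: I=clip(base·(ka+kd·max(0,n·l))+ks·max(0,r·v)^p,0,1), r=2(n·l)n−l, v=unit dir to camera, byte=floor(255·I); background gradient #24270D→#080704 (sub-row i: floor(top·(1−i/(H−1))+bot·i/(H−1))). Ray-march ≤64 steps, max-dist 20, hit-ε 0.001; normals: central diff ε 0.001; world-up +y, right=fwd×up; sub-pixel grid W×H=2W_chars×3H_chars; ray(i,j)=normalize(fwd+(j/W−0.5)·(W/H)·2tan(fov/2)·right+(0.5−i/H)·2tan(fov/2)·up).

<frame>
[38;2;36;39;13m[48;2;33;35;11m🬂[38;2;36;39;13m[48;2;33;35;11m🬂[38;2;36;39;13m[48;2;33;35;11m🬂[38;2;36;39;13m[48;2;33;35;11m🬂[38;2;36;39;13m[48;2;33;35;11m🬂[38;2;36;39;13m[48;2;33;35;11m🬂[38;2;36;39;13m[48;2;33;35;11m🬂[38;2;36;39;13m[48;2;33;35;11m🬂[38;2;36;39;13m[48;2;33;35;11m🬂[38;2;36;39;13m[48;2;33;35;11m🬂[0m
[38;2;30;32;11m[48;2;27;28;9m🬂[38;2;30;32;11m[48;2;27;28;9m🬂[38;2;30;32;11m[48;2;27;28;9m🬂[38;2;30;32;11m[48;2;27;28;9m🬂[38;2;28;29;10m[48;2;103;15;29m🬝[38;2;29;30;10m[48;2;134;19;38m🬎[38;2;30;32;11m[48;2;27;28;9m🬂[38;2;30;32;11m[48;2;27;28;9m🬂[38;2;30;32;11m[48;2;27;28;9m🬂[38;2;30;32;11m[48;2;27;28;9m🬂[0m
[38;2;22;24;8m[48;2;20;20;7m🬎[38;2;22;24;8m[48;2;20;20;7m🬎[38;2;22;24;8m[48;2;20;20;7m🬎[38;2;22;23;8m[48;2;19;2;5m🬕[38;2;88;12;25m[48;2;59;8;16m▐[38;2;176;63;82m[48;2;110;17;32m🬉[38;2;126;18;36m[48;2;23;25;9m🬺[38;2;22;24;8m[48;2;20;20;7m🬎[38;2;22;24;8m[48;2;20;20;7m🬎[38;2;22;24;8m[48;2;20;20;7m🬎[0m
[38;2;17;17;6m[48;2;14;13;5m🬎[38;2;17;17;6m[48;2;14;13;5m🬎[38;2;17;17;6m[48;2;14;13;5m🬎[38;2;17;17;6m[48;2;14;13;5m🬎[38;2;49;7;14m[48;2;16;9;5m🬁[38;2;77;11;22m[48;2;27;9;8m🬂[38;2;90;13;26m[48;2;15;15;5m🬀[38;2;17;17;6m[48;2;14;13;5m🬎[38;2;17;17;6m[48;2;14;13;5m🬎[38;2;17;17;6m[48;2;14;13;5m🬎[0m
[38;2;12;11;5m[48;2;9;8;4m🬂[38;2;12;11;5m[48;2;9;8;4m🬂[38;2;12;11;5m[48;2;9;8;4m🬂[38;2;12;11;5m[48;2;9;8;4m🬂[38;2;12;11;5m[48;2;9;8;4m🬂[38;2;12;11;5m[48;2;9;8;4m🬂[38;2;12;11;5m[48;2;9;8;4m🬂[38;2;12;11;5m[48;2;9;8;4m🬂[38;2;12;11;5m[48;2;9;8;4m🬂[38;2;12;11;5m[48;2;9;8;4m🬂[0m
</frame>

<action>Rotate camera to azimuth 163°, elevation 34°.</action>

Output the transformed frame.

<frame>
[38;2;36;39;13m[48;2;33;35;11m🬂[38;2;36;39;13m[48;2;33;35;11m🬂[38;2;36;39;13m[48;2;33;35;11m🬂[38;2;36;39;13m[48;2;33;35;11m🬂[38;2;36;39;13m[48;2;33;35;11m🬂[38;2;36;39;13m[48;2;33;35;11m🬂[38;2;36;39;13m[48;2;33;35;11m🬂[38;2;36;39;13m[48;2;33;35;11m🬂[38;2;36;39;13m[48;2;33;35;11m🬂[38;2;36;39;13m[48;2;33;35;11m🬂[0m
[38;2;30;32;11m[48;2;27;28;9m🬂[38;2;30;32;11m[48;2;27;28;9m🬂[38;2;30;32;11m[48;2;27;28;9m🬂[38;2;30;32;11m[48;2;27;28;9m🬂[38;2;28;29;10m[48;2;117;17;33m🬝[38;2;29;30;10m[48;2;133;19;38m🬎[38;2;30;32;11m[48;2;27;28;9m🬂[38;2;30;32;11m[48;2;27;28;9m🬂[38;2;30;32;11m[48;2;27;28;9m🬂[38;2;30;32;11m[48;2;27;28;9m🬂[0m
[38;2;22;24;8m[48;2;20;20;7m🬎[38;2;22;24;8m[48;2;20;20;7m🬎[38;2;22;24;8m[48;2;20;20;7m🬎[38;2;42;6;12m[48;2;22;23;8m🬦[38;2;125;18;35m[48;2;101;14;28m▐[38;2;188;66;86m[48;2;140;21;41m🬋[38;2;23;25;9m[48;2;120;17;34m🬁[38;2;22;24;8m[48;2;20;20;7m🬎[38;2;22;24;8m[48;2;20;20;7m🬎[38;2;22;24;8m[48;2;20;20;7m🬎[0m
[38;2;17;17;6m[48;2;14;13;5m🬎[38;2;17;17;6m[48;2;14;13;5m🬎[38;2;17;17;6m[48;2;14;13;5m🬎[38;2;17;17;6m[48;2;14;13;5m🬎[38;2;75;10;21m[48;2;14;14;5m🬊[38;2;94;13;26m[48;2;14;13;5m🬎[38;2;105;15;30m[48;2;15;15;5m🬀[38;2;17;17;6m[48;2;14;13;5m🬎[38;2;17;17;6m[48;2;14;13;5m🬎[38;2;17;17;6m[48;2;14;13;5m🬎[0m
[38;2;12;11;5m[48;2;9;8;4m🬂[38;2;12;11;5m[48;2;9;8;4m🬂[38;2;12;11;5m[48;2;9;8;4m🬂[38;2;12;11;5m[48;2;9;8;4m🬂[38;2;12;11;5m[48;2;9;8;4m🬂[38;2;12;11;5m[48;2;9;8;4m🬂[38;2;12;11;5m[48;2;9;8;4m🬂[38;2;12;11;5m[48;2;9;8;4m🬂[38;2;12;11;5m[48;2;9;8;4m🬂[38;2;12;11;5m[48;2;9;8;4m🬂[0m
</frame>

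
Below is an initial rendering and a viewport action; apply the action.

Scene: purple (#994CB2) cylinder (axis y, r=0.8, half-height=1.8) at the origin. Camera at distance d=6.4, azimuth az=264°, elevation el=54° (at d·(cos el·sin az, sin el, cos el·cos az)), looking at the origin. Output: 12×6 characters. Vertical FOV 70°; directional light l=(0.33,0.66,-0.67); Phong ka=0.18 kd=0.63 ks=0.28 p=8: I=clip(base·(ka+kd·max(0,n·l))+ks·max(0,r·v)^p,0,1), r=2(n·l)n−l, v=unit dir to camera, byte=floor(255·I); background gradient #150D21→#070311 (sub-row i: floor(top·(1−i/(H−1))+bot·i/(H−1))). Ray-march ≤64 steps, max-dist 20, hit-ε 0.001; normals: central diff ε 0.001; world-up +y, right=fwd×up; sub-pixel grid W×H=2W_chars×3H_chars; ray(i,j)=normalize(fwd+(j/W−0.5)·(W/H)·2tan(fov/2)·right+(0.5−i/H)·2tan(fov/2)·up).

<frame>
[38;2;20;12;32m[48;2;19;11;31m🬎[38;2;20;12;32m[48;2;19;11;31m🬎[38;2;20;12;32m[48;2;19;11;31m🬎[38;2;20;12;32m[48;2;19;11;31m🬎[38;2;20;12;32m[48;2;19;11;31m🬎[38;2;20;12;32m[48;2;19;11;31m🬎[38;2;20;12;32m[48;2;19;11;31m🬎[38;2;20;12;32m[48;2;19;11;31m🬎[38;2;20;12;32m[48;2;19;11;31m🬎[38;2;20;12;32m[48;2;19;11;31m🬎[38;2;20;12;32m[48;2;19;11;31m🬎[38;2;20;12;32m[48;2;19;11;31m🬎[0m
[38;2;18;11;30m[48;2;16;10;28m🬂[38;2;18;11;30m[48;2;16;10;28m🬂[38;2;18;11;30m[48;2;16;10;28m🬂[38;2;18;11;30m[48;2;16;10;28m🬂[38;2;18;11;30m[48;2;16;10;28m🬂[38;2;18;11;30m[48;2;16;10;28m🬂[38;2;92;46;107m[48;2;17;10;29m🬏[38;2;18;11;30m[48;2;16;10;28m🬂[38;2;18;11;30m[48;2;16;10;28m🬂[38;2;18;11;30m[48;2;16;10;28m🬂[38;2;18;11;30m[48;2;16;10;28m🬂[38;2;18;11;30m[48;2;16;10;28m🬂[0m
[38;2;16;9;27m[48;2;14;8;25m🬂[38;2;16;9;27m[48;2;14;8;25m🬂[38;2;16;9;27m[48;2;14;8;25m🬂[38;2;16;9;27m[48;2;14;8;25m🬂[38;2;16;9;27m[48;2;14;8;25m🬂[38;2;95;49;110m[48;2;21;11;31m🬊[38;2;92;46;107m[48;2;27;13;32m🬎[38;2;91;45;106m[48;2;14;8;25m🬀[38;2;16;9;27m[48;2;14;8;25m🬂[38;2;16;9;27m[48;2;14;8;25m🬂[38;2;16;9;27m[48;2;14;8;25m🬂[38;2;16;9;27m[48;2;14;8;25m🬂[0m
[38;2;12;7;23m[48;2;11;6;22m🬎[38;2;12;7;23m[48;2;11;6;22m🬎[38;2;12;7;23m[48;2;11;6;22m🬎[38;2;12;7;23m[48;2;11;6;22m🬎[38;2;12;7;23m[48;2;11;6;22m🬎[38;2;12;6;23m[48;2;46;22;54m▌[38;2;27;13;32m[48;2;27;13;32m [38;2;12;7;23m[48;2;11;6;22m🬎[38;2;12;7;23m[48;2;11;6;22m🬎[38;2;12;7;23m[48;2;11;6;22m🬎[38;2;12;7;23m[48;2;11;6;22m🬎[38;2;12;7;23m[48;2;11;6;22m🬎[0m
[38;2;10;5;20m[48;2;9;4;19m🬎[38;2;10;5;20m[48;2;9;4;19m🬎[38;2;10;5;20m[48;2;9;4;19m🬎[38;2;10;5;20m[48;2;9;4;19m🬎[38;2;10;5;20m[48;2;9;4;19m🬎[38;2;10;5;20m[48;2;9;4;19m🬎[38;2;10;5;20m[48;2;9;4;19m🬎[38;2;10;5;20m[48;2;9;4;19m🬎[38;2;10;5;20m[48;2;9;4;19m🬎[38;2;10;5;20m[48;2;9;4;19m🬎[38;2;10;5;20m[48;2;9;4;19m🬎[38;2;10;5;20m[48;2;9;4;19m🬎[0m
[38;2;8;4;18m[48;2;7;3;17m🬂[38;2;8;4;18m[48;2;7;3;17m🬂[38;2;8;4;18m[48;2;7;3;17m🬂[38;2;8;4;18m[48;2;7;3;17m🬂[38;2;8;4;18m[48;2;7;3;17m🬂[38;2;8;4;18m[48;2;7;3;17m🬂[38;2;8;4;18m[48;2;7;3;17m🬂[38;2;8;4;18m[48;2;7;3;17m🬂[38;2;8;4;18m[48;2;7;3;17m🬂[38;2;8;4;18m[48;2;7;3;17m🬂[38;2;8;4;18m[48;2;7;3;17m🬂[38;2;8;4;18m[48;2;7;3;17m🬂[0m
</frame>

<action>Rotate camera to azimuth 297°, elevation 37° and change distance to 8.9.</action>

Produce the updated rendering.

<frame>
[38;2;20;12;32m[48;2;19;11;31m🬎[38;2;20;12;32m[48;2;19;11;31m🬎[38;2;20;12;32m[48;2;19;11;31m🬎[38;2;20;12;32m[48;2;19;11;31m🬎[38;2;20;12;32m[48;2;19;11;31m🬎[38;2;20;12;32m[48;2;19;11;31m🬎[38;2;20;12;32m[48;2;19;11;31m🬎[38;2;20;12;32m[48;2;19;11;31m🬎[38;2;20;12;32m[48;2;19;11;31m🬎[38;2;20;12;32m[48;2;19;11;31m🬎[38;2;20;12;32m[48;2;19;11;31m🬎[38;2;20;12;32m[48;2;19;11;31m🬎[0m
[38;2;18;11;30m[48;2;16;10;28m🬂[38;2;18;11;30m[48;2;16;10;28m🬂[38;2;18;11;30m[48;2;16;10;28m🬂[38;2;18;11;30m[48;2;16;10;28m🬂[38;2;18;11;30m[48;2;16;10;28m🬂[38;2;18;11;30m[48;2;16;10;28m🬂[38;2;18;11;30m[48;2;16;10;28m🬂[38;2;18;11;30m[48;2;16;10;28m🬂[38;2;18;11;30m[48;2;16;10;28m🬂[38;2;18;11;30m[48;2;16;10;28m🬂[38;2;18;11;30m[48;2;16;10;28m🬂[38;2;18;11;30m[48;2;16;10;28m🬂[0m
[38;2;16;9;27m[48;2;14;8;25m🬂[38;2;16;9;27m[48;2;14;8;25m🬂[38;2;16;9;27m[48;2;14;8;25m🬂[38;2;16;9;27m[48;2;14;8;25m🬂[38;2;16;9;27m[48;2;14;8;25m🬂[38;2;114;68;129m[48;2;17;9;27m🬇[38;2;21;11;29m[48;2;105;59;120m🬰[38;2;16;9;27m[48;2;14;8;25m🬂[38;2;16;9;27m[48;2;14;8;25m🬂[38;2;16;9;27m[48;2;14;8;25m🬂[38;2;16;9;27m[48;2;14;8;25m🬂[38;2;16;9;27m[48;2;14;8;25m🬂[0m
[38;2;12;7;23m[48;2;11;6;22m🬎[38;2;12;7;23m[48;2;11;6;22m🬎[38;2;12;7;23m[48;2;11;6;22m🬎[38;2;12;7;23m[48;2;11;6;22m🬎[38;2;12;7;23m[48;2;11;6;22m🬎[38;2;16;8;25m[48;2;42;20;49m🬕[38;2;27;13;32m[48;2;27;13;32m [38;2;12;7;23m[48;2;11;6;22m🬎[38;2;12;7;23m[48;2;11;6;22m🬎[38;2;12;7;23m[48;2;11;6;22m🬎[38;2;12;7;23m[48;2;11;6;22m🬎[38;2;12;7;23m[48;2;11;6;22m🬎[0m
[38;2;10;5;20m[48;2;9;4;19m🬎[38;2;10;5;20m[48;2;9;4;19m🬎[38;2;10;5;20m[48;2;9;4;19m🬎[38;2;10;5;20m[48;2;9;4;19m🬎[38;2;10;5;20m[48;2;9;4;19m🬎[38;2;10;5;20m[48;2;9;4;19m🬎[38;2;10;5;20m[48;2;9;4;19m🬎[38;2;10;5;20m[48;2;9;4;19m🬎[38;2;10;5;20m[48;2;9;4;19m🬎[38;2;10;5;20m[48;2;9;4;19m🬎[38;2;10;5;20m[48;2;9;4;19m🬎[38;2;10;5;20m[48;2;9;4;19m🬎[0m
[38;2;8;4;18m[48;2;7;3;17m🬂[38;2;8;4;18m[48;2;7;3;17m🬂[38;2;8;4;18m[48;2;7;3;17m🬂[38;2;8;4;18m[48;2;7;3;17m🬂[38;2;8;4;18m[48;2;7;3;17m🬂[38;2;8;4;18m[48;2;7;3;17m🬂[38;2;8;4;18m[48;2;7;3;17m🬂[38;2;8;4;18m[48;2;7;3;17m🬂[38;2;8;4;18m[48;2;7;3;17m🬂[38;2;8;4;18m[48;2;7;3;17m🬂[38;2;8;4;18m[48;2;7;3;17m🬂[38;2;8;4;18m[48;2;7;3;17m🬂[0m
</frame>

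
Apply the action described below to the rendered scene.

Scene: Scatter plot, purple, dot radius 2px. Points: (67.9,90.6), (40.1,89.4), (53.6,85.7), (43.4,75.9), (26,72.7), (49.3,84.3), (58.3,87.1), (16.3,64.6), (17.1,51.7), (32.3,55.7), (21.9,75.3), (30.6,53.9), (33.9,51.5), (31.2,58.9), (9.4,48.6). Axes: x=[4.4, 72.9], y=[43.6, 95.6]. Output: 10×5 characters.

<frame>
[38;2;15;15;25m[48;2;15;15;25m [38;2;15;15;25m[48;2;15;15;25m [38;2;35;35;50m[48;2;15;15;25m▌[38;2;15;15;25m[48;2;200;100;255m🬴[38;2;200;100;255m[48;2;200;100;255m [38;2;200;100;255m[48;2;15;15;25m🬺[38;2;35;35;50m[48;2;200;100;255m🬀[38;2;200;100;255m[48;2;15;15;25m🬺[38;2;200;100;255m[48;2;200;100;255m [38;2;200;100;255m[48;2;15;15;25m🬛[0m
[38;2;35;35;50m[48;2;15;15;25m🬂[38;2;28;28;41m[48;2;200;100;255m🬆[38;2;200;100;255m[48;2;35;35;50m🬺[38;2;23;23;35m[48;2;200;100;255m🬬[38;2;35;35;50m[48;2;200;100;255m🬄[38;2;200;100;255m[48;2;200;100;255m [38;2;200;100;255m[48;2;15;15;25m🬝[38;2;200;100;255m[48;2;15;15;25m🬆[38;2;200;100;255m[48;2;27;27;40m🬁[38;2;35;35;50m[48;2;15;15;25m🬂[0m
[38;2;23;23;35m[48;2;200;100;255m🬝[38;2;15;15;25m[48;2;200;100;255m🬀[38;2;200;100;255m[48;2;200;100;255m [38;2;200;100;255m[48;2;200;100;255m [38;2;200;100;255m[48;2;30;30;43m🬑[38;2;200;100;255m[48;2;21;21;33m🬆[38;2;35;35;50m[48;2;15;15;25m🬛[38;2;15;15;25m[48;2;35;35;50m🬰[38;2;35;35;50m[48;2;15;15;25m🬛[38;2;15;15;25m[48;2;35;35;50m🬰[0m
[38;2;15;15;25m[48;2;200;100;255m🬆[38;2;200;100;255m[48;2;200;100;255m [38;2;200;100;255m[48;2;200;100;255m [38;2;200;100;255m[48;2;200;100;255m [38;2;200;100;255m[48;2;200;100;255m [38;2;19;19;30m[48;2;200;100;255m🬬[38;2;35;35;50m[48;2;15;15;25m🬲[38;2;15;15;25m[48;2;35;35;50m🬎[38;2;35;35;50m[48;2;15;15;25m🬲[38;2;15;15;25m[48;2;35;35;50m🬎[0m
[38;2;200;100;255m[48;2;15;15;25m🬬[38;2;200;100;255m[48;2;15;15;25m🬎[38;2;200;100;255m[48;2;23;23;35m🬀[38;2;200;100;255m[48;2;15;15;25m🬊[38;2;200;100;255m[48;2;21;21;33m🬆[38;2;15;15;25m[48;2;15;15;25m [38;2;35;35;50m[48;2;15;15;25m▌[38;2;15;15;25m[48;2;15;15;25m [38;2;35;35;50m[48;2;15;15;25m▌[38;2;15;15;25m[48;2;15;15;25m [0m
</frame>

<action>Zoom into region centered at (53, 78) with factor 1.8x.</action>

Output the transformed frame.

<frame>
[38;2;15;15;25m[48;2;200;100;255m🬴[38;2;200;100;255m[48;2;200;100;255m [38;2;200;100;255m[48;2;15;15;25m🬛[38;2;15;15;25m[48;2;200;100;255m🬆[38;2;28;28;41m[48;2;200;100;255m🬆[38;2;15;15;25m[48;2;200;100;255m🬆[38;2;200;100;255m[48;2;15;15;25m🬺[38;2;200;100;255m[48;2;15;15;25m🬙[38;2;200;100;255m[48;2;15;15;25m🬝[38;2;200;100;255m[48;2;15;15;25m🬀[0m
[38;2;35;35;50m[48;2;15;15;25m🬂[38;2;200;100;255m[48;2;19;19;30m🬁[38;2;200;100;255m[48;2;27;27;40m🬁[38;2;200;100;255m[48;2;15;15;25m🬬[38;2;200;100;255m[48;2;35;35;50m🬬[38;2;200;100;255m[48;2;15;15;25m🬆[38;2;200;100;255m[48;2;21;21;33m🬆[38;2;35;35;50m[48;2;15;15;25m🬂[38;2;35;35;50m[48;2;15;15;25m🬕[38;2;35;35;50m[48;2;15;15;25m🬂[0m
[38;2;15;15;25m[48;2;35;35;50m🬰[38;2;21;21;33m[48;2;200;100;255m🬆[38;2;200;100;255m[48;2;15;15;25m🬺[38;2;23;23;35m[48;2;200;100;255m🬬[38;2;35;35;50m[48;2;15;15;25m🬛[38;2;15;15;25m[48;2;35;35;50m🬰[38;2;35;35;50m[48;2;15;15;25m🬛[38;2;15;15;25m[48;2;35;35;50m🬰[38;2;35;35;50m[48;2;15;15;25m🬛[38;2;15;15;25m[48;2;35;35;50m🬰[0m
[38;2;15;15;25m[48;2;35;35;50m🬎[38;2;23;23;35m[48;2;200;100;255m🬺[38;2;200;100;255m[48;2;28;28;41m🬆[38;2;15;15;25m[48;2;35;35;50m🬎[38;2;35;35;50m[48;2;15;15;25m🬲[38;2;15;15;25m[48;2;35;35;50m🬎[38;2;35;35;50m[48;2;15;15;25m🬲[38;2;15;15;25m[48;2;35;35;50m🬎[38;2;35;35;50m[48;2;15;15;25m🬲[38;2;15;15;25m[48;2;35;35;50m🬎[0m
[38;2;15;15;25m[48;2;15;15;25m [38;2;15;15;25m[48;2;15;15;25m [38;2;35;35;50m[48;2;15;15;25m▌[38;2;15;15;25m[48;2;15;15;25m [38;2;35;35;50m[48;2;15;15;25m▌[38;2;15;15;25m[48;2;15;15;25m [38;2;35;35;50m[48;2;15;15;25m▌[38;2;15;15;25m[48;2;15;15;25m [38;2;35;35;50m[48;2;15;15;25m▌[38;2;15;15;25m[48;2;15;15;25m [0m
</frame>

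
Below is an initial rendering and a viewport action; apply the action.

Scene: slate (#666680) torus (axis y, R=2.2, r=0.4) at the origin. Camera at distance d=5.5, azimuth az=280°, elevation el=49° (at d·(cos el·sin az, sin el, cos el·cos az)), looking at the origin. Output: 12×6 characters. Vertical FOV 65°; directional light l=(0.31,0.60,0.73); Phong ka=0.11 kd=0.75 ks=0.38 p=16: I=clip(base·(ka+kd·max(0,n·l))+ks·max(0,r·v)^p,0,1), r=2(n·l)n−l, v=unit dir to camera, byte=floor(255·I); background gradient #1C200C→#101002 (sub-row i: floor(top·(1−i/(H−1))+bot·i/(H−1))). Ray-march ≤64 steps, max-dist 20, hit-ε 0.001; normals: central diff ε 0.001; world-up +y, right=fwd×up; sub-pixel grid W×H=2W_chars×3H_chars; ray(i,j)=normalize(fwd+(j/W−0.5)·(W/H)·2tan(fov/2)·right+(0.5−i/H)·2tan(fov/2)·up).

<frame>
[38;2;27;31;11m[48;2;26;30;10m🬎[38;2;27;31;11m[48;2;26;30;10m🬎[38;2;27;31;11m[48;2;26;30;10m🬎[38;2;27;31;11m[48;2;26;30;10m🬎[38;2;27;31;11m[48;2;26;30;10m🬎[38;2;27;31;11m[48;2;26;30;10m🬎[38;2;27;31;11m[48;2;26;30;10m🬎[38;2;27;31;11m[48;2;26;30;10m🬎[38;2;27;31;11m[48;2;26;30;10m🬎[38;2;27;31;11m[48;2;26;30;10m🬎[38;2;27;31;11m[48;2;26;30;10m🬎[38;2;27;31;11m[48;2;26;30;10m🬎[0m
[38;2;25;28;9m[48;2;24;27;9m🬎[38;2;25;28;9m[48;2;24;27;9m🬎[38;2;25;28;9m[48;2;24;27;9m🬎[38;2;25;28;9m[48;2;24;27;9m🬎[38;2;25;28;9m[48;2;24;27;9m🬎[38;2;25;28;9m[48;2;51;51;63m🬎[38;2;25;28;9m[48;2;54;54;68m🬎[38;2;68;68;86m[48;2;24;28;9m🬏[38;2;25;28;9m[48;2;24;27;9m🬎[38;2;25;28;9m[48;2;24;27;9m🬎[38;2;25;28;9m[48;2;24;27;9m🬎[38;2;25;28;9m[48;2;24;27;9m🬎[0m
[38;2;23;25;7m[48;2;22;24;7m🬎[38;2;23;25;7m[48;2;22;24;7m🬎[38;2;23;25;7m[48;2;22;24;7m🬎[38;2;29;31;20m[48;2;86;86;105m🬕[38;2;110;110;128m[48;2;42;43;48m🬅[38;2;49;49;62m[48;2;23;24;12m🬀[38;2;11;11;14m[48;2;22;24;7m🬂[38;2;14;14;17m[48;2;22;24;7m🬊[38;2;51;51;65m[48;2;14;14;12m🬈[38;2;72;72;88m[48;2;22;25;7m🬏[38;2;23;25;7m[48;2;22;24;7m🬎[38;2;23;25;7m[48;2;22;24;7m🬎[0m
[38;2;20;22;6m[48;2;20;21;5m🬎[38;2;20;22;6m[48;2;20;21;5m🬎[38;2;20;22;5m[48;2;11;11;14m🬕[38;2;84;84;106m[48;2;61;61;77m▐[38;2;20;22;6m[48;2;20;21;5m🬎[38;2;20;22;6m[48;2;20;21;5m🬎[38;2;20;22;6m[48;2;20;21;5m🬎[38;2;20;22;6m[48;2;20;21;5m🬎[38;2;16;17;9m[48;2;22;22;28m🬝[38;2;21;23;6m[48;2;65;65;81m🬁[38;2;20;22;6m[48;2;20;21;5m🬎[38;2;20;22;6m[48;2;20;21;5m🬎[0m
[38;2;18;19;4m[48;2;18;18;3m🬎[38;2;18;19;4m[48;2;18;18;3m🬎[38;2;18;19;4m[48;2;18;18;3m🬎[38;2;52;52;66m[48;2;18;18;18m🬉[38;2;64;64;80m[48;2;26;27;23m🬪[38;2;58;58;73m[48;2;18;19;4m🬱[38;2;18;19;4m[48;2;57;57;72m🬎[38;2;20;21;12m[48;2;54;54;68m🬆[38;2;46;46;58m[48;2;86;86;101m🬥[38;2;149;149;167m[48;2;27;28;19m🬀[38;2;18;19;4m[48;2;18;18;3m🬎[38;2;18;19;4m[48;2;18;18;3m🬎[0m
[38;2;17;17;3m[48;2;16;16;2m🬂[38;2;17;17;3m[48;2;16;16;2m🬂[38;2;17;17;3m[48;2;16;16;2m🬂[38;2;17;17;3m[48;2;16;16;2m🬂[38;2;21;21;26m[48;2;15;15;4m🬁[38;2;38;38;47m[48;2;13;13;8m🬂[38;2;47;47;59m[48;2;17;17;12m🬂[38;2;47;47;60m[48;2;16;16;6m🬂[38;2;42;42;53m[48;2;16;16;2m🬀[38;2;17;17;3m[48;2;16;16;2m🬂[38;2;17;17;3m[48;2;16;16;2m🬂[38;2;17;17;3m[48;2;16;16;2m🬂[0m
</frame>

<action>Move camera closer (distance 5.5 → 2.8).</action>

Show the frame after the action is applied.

<frame>
[38;2;27;31;11m[48;2;26;30;10m🬎[38;2;27;31;11m[48;2;26;30;10m🬎[38;2;27;31;11m[48;2;26;30;10m🬎[38;2;27;31;11m[48;2;26;30;10m🬎[38;2;27;31;11m[48;2;26;30;10m🬎[38;2;27;31;11m[48;2;26;30;10m🬎[38;2;59;59;74m[48;2;27;31;11m🬏[38;2;27;31;11m[48;2;26;30;10m🬎[38;2;27;31;11m[48;2;26;30;10m🬎[38;2;27;31;11m[48;2;26;30;10m🬎[38;2;27;31;11m[48;2;26;30;10m🬎[38;2;27;31;11m[48;2;26;30;10m🬎[0m
[38;2;25;28;9m[48;2;24;27;9m🬎[38;2;25;28;9m[48;2;56;56;70m🬎[38;2;43;45;44m[48;2;112;112;131m🬎[38;2;53;53;66m[48;2;74;74;91m🬡[38;2;52;52;65m[48;2;21;21;26m🬎[38;2;44;44;56m[48;2;18;19;18m🬂[38;2;31;31;39m[48;2;17;19;11m🬂[38;2;28;28;35m[48;2;11;11;14m🬂[38;2;41;41;51m[48;2;11;11;14m🬂[38;2;67;67;84m[48;2;19;20;20m🬀[38;2;49;49;61m[48;2;22;25;12m🬢[38;2;69;69;86m[48;2;24;28;9m🬏[0m
[38;2;23;26;8m[48;2;68;68;86m🬀[38;2;75;75;95m[48;2;106;106;127m🬟[38;2;144;144;164m[48;2;51;52;61m🬀[38;2;47;47;59m[48;2;20;21;8m🬀[38;2;23;25;7m[48;2;22;24;7m🬎[38;2;23;25;7m[48;2;22;24;7m🬎[38;2;23;25;7m[48;2;22;24;7m🬎[38;2;23;25;7m[48;2;22;24;7m🬎[38;2;22;24;7m[48;2;11;11;14m🬺[38;2;11;11;14m[48;2;22;24;7m🬊[38;2;11;11;14m[48;2;11;11;14m [38;2;68;68;83m[48;2;20;20;25m🬁[0m
[38;2;84;84;105m[48;2;90;90;112m🬲[38;2;77;77;96m[48;2;20;21;5m🬕[38;2;20;22;6m[48;2;20;21;5m🬎[38;2;20;22;6m[48;2;20;21;5m🬎[38;2;20;22;6m[48;2;20;21;5m🬎[38;2;20;22;6m[48;2;20;21;5m🬎[38;2;20;22;6m[48;2;20;21;5m🬎[38;2;20;22;6m[48;2;20;21;5m🬎[38;2;20;22;6m[48;2;20;21;5m🬎[38;2;20;22;6m[48;2;20;21;5m🬎[38;2;20;21;5m[48;2;11;11;14m🬺[38;2;11;11;14m[48;2;11;11;14m [0m
[38;2;84;84;106m[48;2;82;82;104m🬆[38;2;71;71;88m[48;2;18;19;3m▌[38;2;18;19;4m[48;2;18;18;3m🬎[38;2;18;19;4m[48;2;18;18;3m🬎[38;2;18;19;4m[48;2;18;18;3m🬎[38;2;18;19;4m[48;2;18;18;3m🬎[38;2;18;19;4m[48;2;18;18;3m🬎[38;2;18;19;4m[48;2;18;18;3m🬎[38;2;18;19;4m[48;2;18;18;3m🬎[38;2;18;19;4m[48;2;18;18;3m🬎[38;2;18;19;4m[48;2;18;18;3m🬎[38;2;11;11;14m[48;2;11;11;14m [0m
[38;2;80;80;101m[48;2;77;77;97m🬊[38;2;17;17;3m[48;2;70;70;88m🬁[38;2;17;17;3m[48;2;16;16;2m🬂[38;2;17;17;3m[48;2;16;16;2m🬂[38;2;17;17;3m[48;2;16;16;2m🬂[38;2;17;17;3m[48;2;16;16;2m🬂[38;2;17;17;3m[48;2;16;16;2m🬂[38;2;17;17;3m[48;2;16;16;2m🬂[38;2;17;17;3m[48;2;16;16;2m🬂[38;2;17;17;3m[48;2;16;16;2m🬂[38;2;16;16;2m[48;2;11;11;14m🬕[38;2;13;13;16m[48;2;26;26;33m🬝[0m
</frame>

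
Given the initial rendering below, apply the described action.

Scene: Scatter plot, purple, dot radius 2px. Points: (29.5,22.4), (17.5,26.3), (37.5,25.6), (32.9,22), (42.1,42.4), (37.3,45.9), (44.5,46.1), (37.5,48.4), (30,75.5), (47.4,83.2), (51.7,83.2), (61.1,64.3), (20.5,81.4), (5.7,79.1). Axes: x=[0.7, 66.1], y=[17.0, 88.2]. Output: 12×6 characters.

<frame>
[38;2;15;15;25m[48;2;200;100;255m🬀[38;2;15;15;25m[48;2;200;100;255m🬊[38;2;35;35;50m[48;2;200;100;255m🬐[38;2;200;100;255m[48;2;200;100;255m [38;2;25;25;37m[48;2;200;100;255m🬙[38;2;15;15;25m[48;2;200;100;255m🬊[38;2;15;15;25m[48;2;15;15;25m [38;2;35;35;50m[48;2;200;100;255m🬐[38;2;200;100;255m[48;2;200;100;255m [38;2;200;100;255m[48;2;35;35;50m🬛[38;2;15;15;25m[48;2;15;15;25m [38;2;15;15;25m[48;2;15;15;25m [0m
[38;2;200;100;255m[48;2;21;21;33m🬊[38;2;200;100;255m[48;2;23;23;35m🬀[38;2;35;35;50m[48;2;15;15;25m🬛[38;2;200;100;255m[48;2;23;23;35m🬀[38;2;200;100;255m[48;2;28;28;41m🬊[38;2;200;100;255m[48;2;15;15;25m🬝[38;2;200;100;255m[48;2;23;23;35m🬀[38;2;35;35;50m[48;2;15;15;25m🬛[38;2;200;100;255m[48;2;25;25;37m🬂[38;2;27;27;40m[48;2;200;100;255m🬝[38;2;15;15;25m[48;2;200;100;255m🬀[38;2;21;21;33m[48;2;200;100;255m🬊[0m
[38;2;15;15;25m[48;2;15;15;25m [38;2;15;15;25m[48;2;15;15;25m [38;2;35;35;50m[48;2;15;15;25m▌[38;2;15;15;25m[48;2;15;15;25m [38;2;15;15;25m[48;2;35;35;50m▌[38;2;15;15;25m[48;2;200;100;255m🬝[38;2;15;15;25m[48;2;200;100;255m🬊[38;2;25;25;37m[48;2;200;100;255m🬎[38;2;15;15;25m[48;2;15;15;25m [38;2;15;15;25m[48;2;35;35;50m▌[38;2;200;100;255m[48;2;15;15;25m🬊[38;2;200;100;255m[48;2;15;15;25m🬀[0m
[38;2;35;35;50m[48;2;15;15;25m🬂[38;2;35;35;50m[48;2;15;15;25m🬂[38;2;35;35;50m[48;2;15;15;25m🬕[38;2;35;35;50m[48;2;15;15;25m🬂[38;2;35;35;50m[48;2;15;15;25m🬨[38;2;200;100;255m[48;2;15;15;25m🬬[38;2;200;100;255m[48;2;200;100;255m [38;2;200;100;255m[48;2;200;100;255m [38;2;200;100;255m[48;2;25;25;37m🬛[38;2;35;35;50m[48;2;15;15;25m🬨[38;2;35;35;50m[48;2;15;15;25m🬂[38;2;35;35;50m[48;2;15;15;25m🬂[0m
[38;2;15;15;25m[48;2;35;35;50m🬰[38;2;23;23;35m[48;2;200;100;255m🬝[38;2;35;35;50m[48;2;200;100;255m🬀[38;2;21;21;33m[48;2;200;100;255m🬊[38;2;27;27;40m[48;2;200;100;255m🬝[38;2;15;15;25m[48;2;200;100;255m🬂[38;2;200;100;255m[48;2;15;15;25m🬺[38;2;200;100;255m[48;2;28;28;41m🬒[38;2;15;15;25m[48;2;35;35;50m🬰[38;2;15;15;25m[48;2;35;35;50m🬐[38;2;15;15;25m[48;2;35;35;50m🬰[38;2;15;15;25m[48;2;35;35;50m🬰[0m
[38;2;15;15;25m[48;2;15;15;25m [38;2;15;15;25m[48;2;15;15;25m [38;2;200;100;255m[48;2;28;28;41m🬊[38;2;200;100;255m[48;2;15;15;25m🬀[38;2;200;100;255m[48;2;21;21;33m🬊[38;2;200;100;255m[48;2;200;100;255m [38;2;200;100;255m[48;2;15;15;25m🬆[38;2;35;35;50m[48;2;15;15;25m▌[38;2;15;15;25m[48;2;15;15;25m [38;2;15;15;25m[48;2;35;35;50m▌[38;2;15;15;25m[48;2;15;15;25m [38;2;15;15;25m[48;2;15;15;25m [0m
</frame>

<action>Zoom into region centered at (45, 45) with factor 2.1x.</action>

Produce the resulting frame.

<frame>
[38;2;15;15;25m[48;2;15;15;25m [38;2;15;15;25m[48;2;15;15;25m [38;2;35;35;50m[48;2;15;15;25m▌[38;2;15;15;25m[48;2;15;15;25m [38;2;15;15;25m[48;2;35;35;50m▌[38;2;15;15;25m[48;2;15;15;25m [38;2;15;15;25m[48;2;15;15;25m [38;2;35;35;50m[48;2;15;15;25m▌[38;2;15;15;25m[48;2;15;15;25m [38;2;15;15;25m[48;2;35;35;50m▌[38;2;15;15;25m[48;2;15;15;25m [38;2;15;15;25m[48;2;15;15;25m [0m
[38;2;15;15;25m[48;2;35;35;50m🬰[38;2;15;15;25m[48;2;35;35;50m🬰[38;2;28;28;41m[48;2;200;100;255m🬆[38;2;23;23;35m[48;2;200;100;255m🬬[38;2;15;15;25m[48;2;35;35;50m🬐[38;2;23;23;35m[48;2;200;100;255m🬝[38;2;15;15;25m[48;2;35;35;50m🬰[38;2;35;35;50m[48;2;15;15;25m🬛[38;2;15;15;25m[48;2;35;35;50m🬰[38;2;15;15;25m[48;2;35;35;50m🬐[38;2;15;15;25m[48;2;35;35;50m🬰[38;2;15;15;25m[48;2;35;35;50m🬰[0m
[38;2;15;15;25m[48;2;15;15;25m [38;2;15;15;25m[48;2;200;100;255m🬛[38;2;200;100;255m[48;2;200;100;255m [38;2;200;100;255m[48;2;15;15;25m🬴[38;2;21;21;33m[48;2;200;100;255m🬆[38;2;200;100;255m[48;2;200;100;255m [38;2;200;100;255m[48;2;15;15;25m🬛[38;2;35;35;50m[48;2;15;15;25m▌[38;2;15;15;25m[48;2;15;15;25m [38;2;15;15;25m[48;2;35;35;50m▌[38;2;15;15;25m[48;2;15;15;25m [38;2;15;15;25m[48;2;15;15;25m [0m
[38;2;35;35;50m[48;2;15;15;25m🬂[38;2;35;35;50m[48;2;15;15;25m🬂[38;2;200;100;255m[48;2;28;28;41m🬊[38;2;200;100;255m[48;2;15;15;25m🬂[38;2;200;100;255m[48;2;15;15;25m🬬[38;2;200;100;255m[48;2;15;15;25m🬆[38;2;35;35;50m[48;2;15;15;25m🬂[38;2;35;35;50m[48;2;15;15;25m🬕[38;2;35;35;50m[48;2;15;15;25m🬂[38;2;35;35;50m[48;2;15;15;25m🬨[38;2;35;35;50m[48;2;15;15;25m🬂[38;2;35;35;50m[48;2;15;15;25m🬂[0m
[38;2;15;15;25m[48;2;35;35;50m🬰[38;2;15;15;25m[48;2;35;35;50m🬰[38;2;35;35;50m[48;2;15;15;25m🬛[38;2;15;15;25m[48;2;35;35;50m🬰[38;2;15;15;25m[48;2;35;35;50m🬐[38;2;15;15;25m[48;2;35;35;50m🬰[38;2;15;15;25m[48;2;35;35;50m🬰[38;2;35;35;50m[48;2;15;15;25m🬛[38;2;15;15;25m[48;2;35;35;50m🬰[38;2;15;15;25m[48;2;35;35;50m🬐[38;2;15;15;25m[48;2;35;35;50m🬰[38;2;15;15;25m[48;2;35;35;50m🬰[0m
[38;2;15;15;25m[48;2;15;15;25m [38;2;15;15;25m[48;2;15;15;25m [38;2;35;35;50m[48;2;15;15;25m▌[38;2;15;15;25m[48;2;15;15;25m [38;2;15;15;25m[48;2;35;35;50m▌[38;2;15;15;25m[48;2;15;15;25m [38;2;15;15;25m[48;2;15;15;25m [38;2;35;35;50m[48;2;15;15;25m▌[38;2;15;15;25m[48;2;15;15;25m [38;2;15;15;25m[48;2;35;35;50m▌[38;2;15;15;25m[48;2;15;15;25m [38;2;15;15;25m[48;2;15;15;25m [0m
</frame>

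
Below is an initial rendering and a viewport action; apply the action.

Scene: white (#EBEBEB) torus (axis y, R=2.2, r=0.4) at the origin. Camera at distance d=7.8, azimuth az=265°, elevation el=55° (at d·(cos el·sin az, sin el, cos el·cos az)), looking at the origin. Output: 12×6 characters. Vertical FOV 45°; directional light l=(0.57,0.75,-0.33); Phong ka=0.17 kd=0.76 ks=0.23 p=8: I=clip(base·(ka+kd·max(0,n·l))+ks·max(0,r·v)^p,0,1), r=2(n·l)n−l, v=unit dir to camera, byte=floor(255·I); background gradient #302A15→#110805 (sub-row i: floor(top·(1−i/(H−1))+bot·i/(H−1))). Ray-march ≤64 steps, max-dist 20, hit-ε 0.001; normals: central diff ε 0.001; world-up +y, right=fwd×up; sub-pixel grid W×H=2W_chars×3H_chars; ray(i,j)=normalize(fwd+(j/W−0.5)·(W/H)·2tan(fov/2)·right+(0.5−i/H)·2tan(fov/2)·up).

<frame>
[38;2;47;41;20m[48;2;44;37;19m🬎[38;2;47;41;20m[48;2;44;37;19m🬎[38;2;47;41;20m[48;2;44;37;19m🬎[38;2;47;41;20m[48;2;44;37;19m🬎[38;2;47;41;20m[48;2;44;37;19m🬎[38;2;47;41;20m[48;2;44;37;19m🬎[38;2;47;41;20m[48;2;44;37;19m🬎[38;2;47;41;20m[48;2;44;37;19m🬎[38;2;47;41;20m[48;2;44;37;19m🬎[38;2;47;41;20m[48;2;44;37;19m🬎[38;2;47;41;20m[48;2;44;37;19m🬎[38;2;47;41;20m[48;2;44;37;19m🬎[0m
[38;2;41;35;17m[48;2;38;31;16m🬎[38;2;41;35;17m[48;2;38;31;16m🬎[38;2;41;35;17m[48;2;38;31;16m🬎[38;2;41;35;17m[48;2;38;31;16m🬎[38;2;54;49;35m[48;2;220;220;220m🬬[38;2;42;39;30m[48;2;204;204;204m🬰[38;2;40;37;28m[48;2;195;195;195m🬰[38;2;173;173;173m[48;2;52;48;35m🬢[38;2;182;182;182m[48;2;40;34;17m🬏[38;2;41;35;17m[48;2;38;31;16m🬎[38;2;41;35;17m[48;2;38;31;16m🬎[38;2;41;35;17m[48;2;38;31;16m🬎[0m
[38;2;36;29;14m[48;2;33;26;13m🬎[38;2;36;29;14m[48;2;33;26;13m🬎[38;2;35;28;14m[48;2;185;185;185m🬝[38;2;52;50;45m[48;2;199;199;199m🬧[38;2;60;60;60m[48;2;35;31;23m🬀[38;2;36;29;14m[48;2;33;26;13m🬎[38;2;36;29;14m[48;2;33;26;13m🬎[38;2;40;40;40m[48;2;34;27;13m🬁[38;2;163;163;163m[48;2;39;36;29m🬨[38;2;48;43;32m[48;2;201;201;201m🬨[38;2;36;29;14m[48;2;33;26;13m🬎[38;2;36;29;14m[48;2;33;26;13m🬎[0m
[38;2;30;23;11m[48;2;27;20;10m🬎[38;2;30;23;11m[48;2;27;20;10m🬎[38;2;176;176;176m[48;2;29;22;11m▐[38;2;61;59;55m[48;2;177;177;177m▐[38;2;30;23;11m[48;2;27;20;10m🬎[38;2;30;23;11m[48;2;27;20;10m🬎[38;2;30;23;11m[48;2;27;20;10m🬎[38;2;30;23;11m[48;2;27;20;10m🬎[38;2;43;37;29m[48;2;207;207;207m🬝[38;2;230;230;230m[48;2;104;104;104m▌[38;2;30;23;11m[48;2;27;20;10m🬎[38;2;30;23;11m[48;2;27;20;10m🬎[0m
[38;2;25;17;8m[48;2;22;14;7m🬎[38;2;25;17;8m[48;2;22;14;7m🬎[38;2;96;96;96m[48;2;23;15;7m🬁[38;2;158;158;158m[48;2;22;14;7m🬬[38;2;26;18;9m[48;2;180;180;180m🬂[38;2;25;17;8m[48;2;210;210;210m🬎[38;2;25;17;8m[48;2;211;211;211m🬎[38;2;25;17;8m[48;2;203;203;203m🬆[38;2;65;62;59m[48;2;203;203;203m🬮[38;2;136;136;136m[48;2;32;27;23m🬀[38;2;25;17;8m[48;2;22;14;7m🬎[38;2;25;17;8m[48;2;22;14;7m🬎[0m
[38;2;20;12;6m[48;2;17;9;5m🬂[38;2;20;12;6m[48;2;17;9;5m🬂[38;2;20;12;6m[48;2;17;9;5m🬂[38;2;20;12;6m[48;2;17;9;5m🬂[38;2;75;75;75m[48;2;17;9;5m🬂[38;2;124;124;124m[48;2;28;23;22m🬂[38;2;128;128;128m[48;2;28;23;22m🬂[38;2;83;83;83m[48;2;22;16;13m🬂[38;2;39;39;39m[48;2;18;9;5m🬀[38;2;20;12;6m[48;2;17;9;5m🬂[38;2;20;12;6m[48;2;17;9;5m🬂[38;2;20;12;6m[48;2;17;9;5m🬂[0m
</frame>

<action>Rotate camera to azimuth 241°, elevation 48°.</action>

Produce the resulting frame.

<frame>
[38;2;47;41;20m[48;2;44;37;19m🬎[38;2;47;41;20m[48;2;44;37;19m🬎[38;2;47;41;20m[48;2;44;37;19m🬎[38;2;47;41;20m[48;2;44;37;19m🬎[38;2;47;41;20m[48;2;44;37;19m🬎[38;2;47;41;20m[48;2;44;37;19m🬎[38;2;47;41;20m[48;2;44;37;19m🬎[38;2;47;41;20m[48;2;44;37;19m🬎[38;2;47;41;20m[48;2;44;37;19m🬎[38;2;47;41;20m[48;2;44;37;19m🬎[38;2;47;41;20m[48;2;44;37;19m🬎[38;2;47;41;20m[48;2;44;37;19m🬎[0m
[38;2;41;35;17m[48;2;38;31;16m🬎[38;2;41;35;17m[48;2;38;31;16m🬎[38;2;41;35;17m[48;2;38;31;16m🬎[38;2;41;35;17m[48;2;38;31;16m🬎[38;2;40;34;17m[48;2;174;174;174m🬝[38;2;41;35;17m[48;2;106;106;106m🬎[38;2;41;35;17m[48;2;110;110;110m🬎[38;2;41;35;17m[48;2;176;176;176m🬎[38;2;41;35;17m[48;2;38;31;16m🬎[38;2;41;35;17m[48;2;38;31;16m🬎[38;2;41;35;17m[48;2;38;31;16m🬎[38;2;41;35;17m[48;2;38;31;16m🬎[0m
[38;2;36;29;14m[48;2;33;26;13m🬎[38;2;36;29;14m[48;2;33;26;13m🬎[38;2;36;29;14m[48;2;33;26;13m🬎[38;2;53;51;46m[48;2;185;185;185m🬧[38;2;91;91;91m[48;2;35;31;23m🬀[38;2;39;39;39m[48;2;34;27;13m🬂[38;2;39;39;39m[48;2;34;27;13m🬂[38;2;122;122;122m[48;2;36;30;19m🬁[38;2;204;204;204m[48;2;78;74;68m🬨[38;2;181;181;181m[48;2;35;28;14m🬓[38;2;36;29;14m[48;2;33;26;13m🬎[38;2;36;29;14m[48;2;33;26;13m🬎[0m
[38;2;30;23;11m[48;2;27;20;10m🬎[38;2;30;23;11m[48;2;27;20;10m🬎[38;2;202;202;202m[48;2;29;22;11m▐[38;2;57;55;51m[48;2;161;161;161m▐[38;2;30;23;11m[48;2;27;20;10m🬎[38;2;30;23;11m[48;2;27;20;10m🬎[38;2;30;23;11m[48;2;27;20;10m🬎[38;2;30;23;11m[48;2;27;20;10m🬎[38;2;29;22;11m[48;2;176;176;176m🬛[38;2;203;203;203m[48;2;92;92;92m▌[38;2;30;23;11m[48;2;27;20;10m🬎[38;2;30;23;11m[48;2;27;20;10m🬎[0m
[38;2;25;17;8m[48;2;22;14;7m🬎[38;2;25;17;8m[48;2;22;14;7m🬎[38;2;130;130;130m[48;2;23;15;7m🬁[38;2;182;182;182m[48;2;66;62;58m🬎[38;2;26;18;9m[48;2;161;161;161m🬁[38;2;25;17;8m[48;2;174;174;174m🬊[38;2;25;17;8m[48;2;178;178;178m🬎[38;2;26;18;9m[48;2;169;169;169m🬂[38;2;190;190;190m[48;2;78;78;78m🬆[38;2;115;115;115m[48;2;29;24;20m🬀[38;2;25;17;8m[48;2;22;14;7m🬎[38;2;25;17;8m[48;2;22;14;7m🬎[0m
[38;2;20;12;6m[48;2;17;9;5m🬂[38;2;20;12;6m[48;2;17;9;5m🬂[38;2;20;12;6m[48;2;17;9;5m🬂[38;2;20;12;6m[48;2;17;9;5m🬂[38;2;80;80;80m[48;2;21;15;11m🬁[38;2;98;98;98m[48;2;22;16;13m🬂[38;2;92;92;92m[48;2;28;23;22m🬂[38;2;50;50;50m[48;2;17;9;5m🬂[38;2;39;39;39m[48;2;18;9;5m🬀[38;2;20;12;6m[48;2;17;9;5m🬂[38;2;20;12;6m[48;2;17;9;5m🬂[38;2;20;12;6m[48;2;17;9;5m🬂[0m
</frame>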